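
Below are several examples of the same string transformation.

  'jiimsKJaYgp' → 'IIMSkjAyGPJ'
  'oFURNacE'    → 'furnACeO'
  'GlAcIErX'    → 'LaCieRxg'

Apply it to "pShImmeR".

sHiMMErP

Each output is the input with this applied: move the first character to the end, then flip the case of every letter.
On "pShImmeR": the first step gives "ShImmeRp", and the second then gives "sHiMMErP".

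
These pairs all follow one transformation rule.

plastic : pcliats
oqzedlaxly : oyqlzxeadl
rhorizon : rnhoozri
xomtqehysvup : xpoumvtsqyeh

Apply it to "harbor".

The transformation: take characters alternately from the front and the back (1st, last, 2nd, 2nd-last, ...).
Applying that to "harbor" gives "hraorb".

hraorb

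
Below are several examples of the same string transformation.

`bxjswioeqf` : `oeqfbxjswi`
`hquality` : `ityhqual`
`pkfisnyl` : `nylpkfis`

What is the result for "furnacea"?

The transformation: swap the front and back halves of the string, then move the first character to the end.
Applying both steps to "furnacea": "aceafurn", then "ceafurna".
(Check on "bxjswioeqf": → "ioeqfbxjsw" → "oeqfbxjswi" ✓)

ceafurna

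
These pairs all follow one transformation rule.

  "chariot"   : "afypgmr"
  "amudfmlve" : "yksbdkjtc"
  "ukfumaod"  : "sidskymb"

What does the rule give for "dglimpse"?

In each case the input is transformed by: shift every letter 2 places backward in the alphabet (wrapping around).
On "dglimpse" that produces "bejgknqc".

bejgknqc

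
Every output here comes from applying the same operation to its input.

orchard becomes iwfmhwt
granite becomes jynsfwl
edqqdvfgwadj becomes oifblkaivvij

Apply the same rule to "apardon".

Each output is the input with this applied: shift every letter 5 places forward in the alphabet (wrapping around), then reverse the string.
On "apardon" that produces "stiwfuf".
(Check on "edqqdvfgwadj": → "jivviaklbfio" → "oifblkaivvij" ✓)

stiwfuf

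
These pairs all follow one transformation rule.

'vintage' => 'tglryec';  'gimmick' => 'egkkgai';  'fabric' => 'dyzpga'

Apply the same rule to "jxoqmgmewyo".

hvmokekcuwm

Looking at the pairs, the operation is to shift every letter 2 places backward in the alphabet (wrapping around).
So "jxoqmgmewyo" becomes "hvmokekcuwm".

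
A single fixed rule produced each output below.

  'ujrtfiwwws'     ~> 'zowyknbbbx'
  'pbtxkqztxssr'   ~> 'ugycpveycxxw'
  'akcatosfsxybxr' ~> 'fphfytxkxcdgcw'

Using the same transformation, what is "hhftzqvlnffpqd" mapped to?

mmkyevaqskkuvi

Looking at the pairs, the operation is to shift every letter 5 places forward in the alphabet (wrapping around).
On "hhftzqvlnffpqd" that produces "mmkyevaqskkuvi".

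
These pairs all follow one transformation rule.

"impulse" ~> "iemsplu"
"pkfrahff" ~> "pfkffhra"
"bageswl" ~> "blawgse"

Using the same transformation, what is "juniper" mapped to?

Each output is the input with this applied: take characters alternately from the front and the back (1st, last, 2nd, 2nd-last, ...).
So "juniper" becomes "jruenpi".

jruenpi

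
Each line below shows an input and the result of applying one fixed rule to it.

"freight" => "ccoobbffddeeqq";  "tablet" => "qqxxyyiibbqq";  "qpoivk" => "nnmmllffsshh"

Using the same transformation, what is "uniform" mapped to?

rrkkffcclloojj

Rule — shift every letter 3 places backward in the alphabet (wrapping around), then double every character.
"uniform" → "rkfcloj" → "rrkkffcclloojj".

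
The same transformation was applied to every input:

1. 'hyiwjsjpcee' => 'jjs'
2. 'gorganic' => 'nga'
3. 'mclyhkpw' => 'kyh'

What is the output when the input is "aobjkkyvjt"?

The pattern: take characters alternately from the front and the back (1st, last, 2nd, 2nd-last, ...), then keep only the last 3 characters.
Applying both steps to "aobjkkyvjt": "atojbvjykk", then "ykk".

ykk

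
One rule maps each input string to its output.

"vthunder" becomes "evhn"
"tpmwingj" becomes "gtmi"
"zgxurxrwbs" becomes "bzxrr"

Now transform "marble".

lmr

Looking at the pairs, the operation is to keep every other character starting from the first (positions 1st, 3rd, 5th, ...), then move the last character to the front.
Applying both steps to "marble": "mrl", then "lmr".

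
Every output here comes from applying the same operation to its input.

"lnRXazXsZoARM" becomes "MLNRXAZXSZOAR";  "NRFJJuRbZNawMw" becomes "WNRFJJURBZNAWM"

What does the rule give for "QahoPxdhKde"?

EQAHOPXDHKD

What's happening: move the last character to the front, then convert every letter to uppercase.
For "QahoPxdhKde", step one produces "eQahoPxdhKd"; step two turns that into "EQAHOPXDHKD".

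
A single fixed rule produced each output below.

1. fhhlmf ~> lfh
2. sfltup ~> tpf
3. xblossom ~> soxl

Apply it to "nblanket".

nenl

In each case the input is transformed by: swap the front and back halves of the string, then keep every other character starting from the first (positions 1st, 3rd, 5th, ...).
Applying both steps to "nblanket": "nketnbla", then "nenl".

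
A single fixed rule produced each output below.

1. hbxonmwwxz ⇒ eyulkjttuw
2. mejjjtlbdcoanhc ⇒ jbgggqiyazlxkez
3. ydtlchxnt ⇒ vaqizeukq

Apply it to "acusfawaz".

xzrpcxtxw

What's happening: shift every letter 3 places backward in the alphabet (wrapping around).
So "acusfawaz" becomes "xzrpcxtxw".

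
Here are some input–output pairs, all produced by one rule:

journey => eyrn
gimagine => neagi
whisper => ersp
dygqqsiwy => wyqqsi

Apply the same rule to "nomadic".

Rule — delete the first 3 characters, then move the last 2 characters to the front (rotate right by 2).
Working it through for "nomadic": intermediate "adic", final "icad".
(Check on "gimagine": → "agine" → "neagi" ✓)

icad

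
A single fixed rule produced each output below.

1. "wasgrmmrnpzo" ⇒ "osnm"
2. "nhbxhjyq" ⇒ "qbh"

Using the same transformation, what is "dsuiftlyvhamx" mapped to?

Looking at the pairs, the operation is to take characters alternately from the front and the back (1st, last, 2nd, 2nd-last, ...), then keep one character in every 3, starting at position 2 (positions 2nd, 5th, 8th, ...).
Applying both steps to "dsuiftlyvhamx": "dxsmuaihfvtyl", then "xuht".

xuht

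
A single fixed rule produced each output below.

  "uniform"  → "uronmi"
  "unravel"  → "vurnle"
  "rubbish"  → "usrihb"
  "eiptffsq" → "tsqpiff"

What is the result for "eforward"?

wrrofed

Looking at the pairs, the operation is to sort the characters into reverse alphabetical order, then delete the last character.
On "eforward": the first step gives "wrrofeda", and the second then gives "wrrofed".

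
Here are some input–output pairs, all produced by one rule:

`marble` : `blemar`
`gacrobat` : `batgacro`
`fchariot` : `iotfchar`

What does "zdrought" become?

ghtzdrou

Rule — move the last 3 characters to the front (rotate right by 3).
For "zdrought" the result is "ghtzdrou".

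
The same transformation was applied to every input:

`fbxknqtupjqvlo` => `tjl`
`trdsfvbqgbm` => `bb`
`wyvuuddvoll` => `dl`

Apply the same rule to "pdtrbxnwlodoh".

In each case the input is transformed by: keep one character in every 3, starting at position 1 (positions 1st, 4th, 7th, ...), then delete the first 2 characters.
On "pdtrbxnwlodoh" that produces "noh".

noh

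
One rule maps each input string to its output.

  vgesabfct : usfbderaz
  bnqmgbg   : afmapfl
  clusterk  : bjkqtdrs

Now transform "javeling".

ifzmuhdk

The rule is to take characters alternately from the front and the back (1st, last, 2nd, 2nd-last, ...), then shift every letter 1 place backward in the alphabet (wrapping around).
"javeling" → "jganviel" → "ifzmuhdk".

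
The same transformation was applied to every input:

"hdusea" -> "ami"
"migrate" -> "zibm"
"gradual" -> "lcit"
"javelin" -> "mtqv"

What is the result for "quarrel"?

Rule — shift every letter 8 places forward in the alphabet (wrapping around), then delete the first 3 characters.
"quarrel" → "ycizzmt" → "zzmt".

zzmt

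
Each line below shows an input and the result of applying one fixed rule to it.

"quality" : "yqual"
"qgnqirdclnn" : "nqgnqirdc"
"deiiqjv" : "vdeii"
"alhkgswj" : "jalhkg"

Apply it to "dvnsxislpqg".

Rule — move the last 3 characters to the front (rotate right by 3), then delete the first 2 characters.
"dvnsxislpqg" → "gdvnsxisl".

gdvnsxisl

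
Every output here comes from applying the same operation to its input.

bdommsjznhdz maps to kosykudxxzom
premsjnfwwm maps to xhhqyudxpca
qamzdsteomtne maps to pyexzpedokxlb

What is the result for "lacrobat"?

elmzcnlw

The pattern: reverse the string, then shift every letter 11 places forward in the alphabet (wrapping around).
Starting from "lacrobat": after the first operation, "taborcal"; after the second, "elmzcnlw".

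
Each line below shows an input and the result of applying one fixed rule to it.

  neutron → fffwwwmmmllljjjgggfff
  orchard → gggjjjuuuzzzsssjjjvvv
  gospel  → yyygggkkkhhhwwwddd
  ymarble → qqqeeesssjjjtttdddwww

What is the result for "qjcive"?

iiibbbuuuaaannnwww

Rule — shift every letter 8 places backward in the alphabet (wrapping around), then repeat every character 3 times.
"qjcive" → "ibuanw" → "iiibbbuuuaaannnwww".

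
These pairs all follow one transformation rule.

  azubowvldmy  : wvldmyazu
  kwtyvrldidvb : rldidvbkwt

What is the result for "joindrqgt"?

The transformation: move the first 3 characters to the end (rotate left by 3), then delete the first 2 characters.
Starting from "joindrqgt": after the first operation, "ndrqgtjoi"; after the second, "rqgtjoi".

rqgtjoi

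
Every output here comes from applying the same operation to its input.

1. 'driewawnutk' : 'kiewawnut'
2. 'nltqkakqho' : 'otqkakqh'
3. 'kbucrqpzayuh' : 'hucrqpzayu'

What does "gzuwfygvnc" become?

cuwfygvn

Rule — delete the first 2 characters, then move the last character to the front.
Starting from "gzuwfygvnc": after the first operation, "uwfygvnc"; after the second, "cuwfygvn".
(Check on "kbucrqpzayuh": → "ucrqpzayuh" → "hucrqpzayu" ✓)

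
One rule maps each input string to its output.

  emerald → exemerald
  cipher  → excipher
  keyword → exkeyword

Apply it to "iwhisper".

The transformation: prepend "ex".
So "iwhisper" becomes "exiwhisper".

exiwhisper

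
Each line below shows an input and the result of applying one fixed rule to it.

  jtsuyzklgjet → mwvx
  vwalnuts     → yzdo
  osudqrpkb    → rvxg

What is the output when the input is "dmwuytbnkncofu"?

What's happening: shift every letter 3 places forward in the alphabet (wrapping around), then keep only the first 4 characters.
So "dmwuytbnkncofu" becomes "gpzx".

gpzx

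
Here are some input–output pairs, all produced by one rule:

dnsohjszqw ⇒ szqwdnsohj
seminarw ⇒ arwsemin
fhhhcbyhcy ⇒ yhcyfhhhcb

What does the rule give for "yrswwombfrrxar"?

frrxaryrswwomb

The transformation: move the first character to the end, then swap the front and back halves of the string.
"yrswwombfrrxar" → "rswwombfrrxary" → "frrxaryrswwomb".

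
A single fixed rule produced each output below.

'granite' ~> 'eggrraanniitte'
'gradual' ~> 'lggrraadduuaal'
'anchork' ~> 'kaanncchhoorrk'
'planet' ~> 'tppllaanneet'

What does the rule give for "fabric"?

Looking at the pairs, the operation is to double every character, then move the last character to the front.
Working it through for "fabric": intermediate "ffaabbrriicc", final "cffaabbrriic".
(Check on "gradual": → "ggrraadduuaall" → "lggrraadduuaal" ✓)

cffaabbrriic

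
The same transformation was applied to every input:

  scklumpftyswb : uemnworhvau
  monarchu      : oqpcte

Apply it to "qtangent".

svcpig

Rule — delete the last 2 characters, then shift every letter 2 places forward in the alphabet (wrapping around).
Starting from "qtangent": after the first operation, "qtange"; after the second, "svcpig".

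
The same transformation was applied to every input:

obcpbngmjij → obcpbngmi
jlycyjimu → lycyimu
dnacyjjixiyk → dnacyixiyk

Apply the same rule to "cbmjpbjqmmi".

cbmpbqmmi

Rule — remove every "j".
So "cbmjpbjqmmi" becomes "cbmpbqmmi".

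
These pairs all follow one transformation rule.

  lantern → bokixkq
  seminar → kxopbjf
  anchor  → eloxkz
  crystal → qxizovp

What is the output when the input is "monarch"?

Each output is the input with this applied: move the last 3 characters to the front (rotate right by 3), then shift every letter 3 places backward in the alphabet (wrapping around).
Working it through for "monarch": intermediate "rchmona", final "ozejlkx".

ozejlkx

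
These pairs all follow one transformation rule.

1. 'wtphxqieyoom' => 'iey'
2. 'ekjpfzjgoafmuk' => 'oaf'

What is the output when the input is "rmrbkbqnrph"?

The pattern: move the last 3 characters to the front (rotate right by 3), then keep only the last 3 characters.
For "rmrbkbqnrph", step one produces "rphrmrbkbqn"; step two turns that into "bqn".

bqn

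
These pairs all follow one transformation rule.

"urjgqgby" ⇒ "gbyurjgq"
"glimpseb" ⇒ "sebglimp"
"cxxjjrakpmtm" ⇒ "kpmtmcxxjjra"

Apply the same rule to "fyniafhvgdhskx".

The rule is to move the first character to the end, then swap the front and back halves of the string.
So "fyniafhvgdhskx" becomes "gdhskxfyniafhv".

gdhskxfyniafhv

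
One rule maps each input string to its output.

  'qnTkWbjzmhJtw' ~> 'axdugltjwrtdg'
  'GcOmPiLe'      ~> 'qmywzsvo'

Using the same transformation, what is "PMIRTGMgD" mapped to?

Each output is the input with this applied: shift every letter 10 places forward in the alphabet (wrapping around), then convert every letter to lowercase.
Working it through for "PMIRTGMgD": intermediate "ZWSBDQWqN", final "zwsbdqwqn".

zwsbdqwqn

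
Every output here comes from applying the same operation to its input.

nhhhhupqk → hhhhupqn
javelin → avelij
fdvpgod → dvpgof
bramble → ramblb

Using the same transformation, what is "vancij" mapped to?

anciv

The rule is to delete the last character, then move the first character to the end.
On "vancij" that produces "anciv".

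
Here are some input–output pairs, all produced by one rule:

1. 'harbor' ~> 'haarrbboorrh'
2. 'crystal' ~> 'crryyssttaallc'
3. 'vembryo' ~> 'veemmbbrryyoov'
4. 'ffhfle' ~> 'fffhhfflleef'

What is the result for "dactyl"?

daaccttyylld

The transformation: double every character, then move the first character to the end.
For "dactyl", step one produces "ddaaccttyyll"; step two turns that into "daaccttyylld".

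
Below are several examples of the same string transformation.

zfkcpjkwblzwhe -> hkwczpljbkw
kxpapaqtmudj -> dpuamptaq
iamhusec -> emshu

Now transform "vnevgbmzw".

zemvbg

The rule is to take characters alternately from the front and the back (1st, last, 2nd, 2nd-last, ...), then delete the first 3 characters.
Applying that to "vnevgbmzw" gives "zemvbg".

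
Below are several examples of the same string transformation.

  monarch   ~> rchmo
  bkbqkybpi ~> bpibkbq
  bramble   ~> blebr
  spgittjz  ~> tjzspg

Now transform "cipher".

herc

The pattern: move the last 3 characters to the front (rotate right by 3), then delete the last 2 characters.
Applying both steps to "cipher": "hercip", then "herc".
(Check on "bkbqkybpi": → "bpibkbqky" → "bpibkbq" ✓)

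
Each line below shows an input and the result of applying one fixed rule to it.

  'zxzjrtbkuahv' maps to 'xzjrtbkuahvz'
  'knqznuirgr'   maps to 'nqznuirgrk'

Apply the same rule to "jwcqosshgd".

wcqosshgdj

Looking at the pairs, the operation is to move the first character to the end.
For "jwcqosshgd" the result is "wcqosshgdj".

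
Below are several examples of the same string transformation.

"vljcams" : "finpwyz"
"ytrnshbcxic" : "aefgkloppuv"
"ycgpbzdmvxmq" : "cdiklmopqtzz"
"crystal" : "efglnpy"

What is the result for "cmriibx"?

The pattern: shift every letter 13 places forward in the alphabet (wrapping around) — i.e. ROT13, then sort the characters into alphabetical order.
"cmriibx" → "pzevvok" → "ekopvvz".

ekopvvz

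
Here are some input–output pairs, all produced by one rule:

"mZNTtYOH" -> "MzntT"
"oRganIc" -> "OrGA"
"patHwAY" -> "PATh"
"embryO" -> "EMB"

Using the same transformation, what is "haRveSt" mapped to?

HArV

Rule — flip the case of every letter, then delete the last 3 characters.
"haRveSt" → "HArVEsT" → "HArV".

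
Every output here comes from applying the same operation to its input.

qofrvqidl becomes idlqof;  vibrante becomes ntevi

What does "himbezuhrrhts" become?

The pattern: move the last 3 characters to the front (rotate right by 3), then delete the last 3 characters.
Applying both steps to "himbezuhrrhts": "htshimbezuhrr", then "htshimbezu".
(Check on "vibrante": → "ntevibra" → "ntevi" ✓)

htshimbezu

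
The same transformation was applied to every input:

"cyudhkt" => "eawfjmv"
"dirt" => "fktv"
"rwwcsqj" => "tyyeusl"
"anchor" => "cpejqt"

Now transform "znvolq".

bpxqns

Looking at the pairs, the operation is to shift every letter 2 places forward in the alphabet (wrapping around).
So "znvolq" becomes "bpxqns".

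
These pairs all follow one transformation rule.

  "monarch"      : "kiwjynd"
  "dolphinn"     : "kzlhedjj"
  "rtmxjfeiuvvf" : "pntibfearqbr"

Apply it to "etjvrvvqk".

parfrnmrg

The pattern: swap each adjacent pair of characters (1↔2, 3↔4, ...), then shift every letter 4 places backward in the alphabet (wrapping around).
For "etjvrvvqk", step one produces "tevjvrqvk"; step two turns that into "parfrnmrg".
(Check on "monarch": → "omancrh" → "kiwjynd" ✓)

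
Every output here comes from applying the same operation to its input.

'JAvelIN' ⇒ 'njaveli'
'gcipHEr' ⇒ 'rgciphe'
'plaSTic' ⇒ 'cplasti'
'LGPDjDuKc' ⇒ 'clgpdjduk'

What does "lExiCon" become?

nlexico

Looking at the pairs, the operation is to move the last character to the front, then convert every letter to lowercase.
Starting from "lExiCon": after the first operation, "nlExiCo"; after the second, "nlexico".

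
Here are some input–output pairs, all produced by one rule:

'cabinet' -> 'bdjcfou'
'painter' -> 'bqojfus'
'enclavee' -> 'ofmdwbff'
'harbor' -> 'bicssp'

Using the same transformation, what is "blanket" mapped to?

mcobflu

The pattern: shift every letter 1 place forward in the alphabet (wrapping around), then swap each adjacent pair of characters (1↔2, 3↔4, ...).
Working it through for "blanket": intermediate "cmbolfu", final "mcobflu".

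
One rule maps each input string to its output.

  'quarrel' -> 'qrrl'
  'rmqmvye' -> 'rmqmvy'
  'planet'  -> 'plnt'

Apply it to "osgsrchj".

sgsrchj

Rule — remove every vowel.
For "osgsrchj" the result is "sgsrchj".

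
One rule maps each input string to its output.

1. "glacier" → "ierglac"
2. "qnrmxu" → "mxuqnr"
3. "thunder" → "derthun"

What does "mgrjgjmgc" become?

Each output is the input with this applied: move the last 3 characters to the front (rotate right by 3).
Doing the same to "mgrjgjmgc": "mgcmgrjgj".

mgcmgrjgj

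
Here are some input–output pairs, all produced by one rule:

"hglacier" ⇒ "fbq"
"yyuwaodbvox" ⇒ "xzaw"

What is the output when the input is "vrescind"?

qbc

The pattern: keep one character in every 3, starting at position 2 (positions 2nd, 5th, 8th, ...), then shift every letter 1 place backward in the alphabet (wrapping around).
Working it through for "vrescind": intermediate "rcd", final "qbc".
(Check on "yyuwaodbvox": → "yabx" → "xzaw" ✓)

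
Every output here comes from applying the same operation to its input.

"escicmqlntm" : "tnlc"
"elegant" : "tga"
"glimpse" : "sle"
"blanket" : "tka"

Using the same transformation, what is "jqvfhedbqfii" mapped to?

What's happening: sort the characters into reverse alphabetical order, then keep one character in every 3, starting at position 1 (positions 1st, 4th, 7th, ...).
For "jqvfhedbqfii", step one produces "vqqjiihffedb"; step two turns that into "vjhe".

vjhe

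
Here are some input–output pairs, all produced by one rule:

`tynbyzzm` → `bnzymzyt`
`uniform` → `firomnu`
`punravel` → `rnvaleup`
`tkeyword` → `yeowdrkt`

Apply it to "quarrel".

raerluq

Looking at the pairs, the operation is to swap each adjacent pair of characters (1↔2, 3↔4, ...), then move the first 2 characters to the end (rotate left by 2).
Working it through for "quarrel": intermediate "uqraerl", final "raerluq".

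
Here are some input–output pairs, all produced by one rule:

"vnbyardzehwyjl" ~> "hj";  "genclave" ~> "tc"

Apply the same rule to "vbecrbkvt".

The transformation: shift every letter 2 places backward in the alphabet (wrapping around), then keep only the last 2 characters.
On "vbecrbkvt": the first step gives "tzcapzitr", and the second then gives "tr".

tr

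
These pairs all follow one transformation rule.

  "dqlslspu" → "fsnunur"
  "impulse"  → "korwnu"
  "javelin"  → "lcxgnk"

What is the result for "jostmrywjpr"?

What's happening: delete the last character, then shift every letter 2 places forward in the alphabet (wrapping around).
Starting from "jostmrywjpr": after the first operation, "jostmrywjp"; after the second, "lquvotaylr".

lquvotaylr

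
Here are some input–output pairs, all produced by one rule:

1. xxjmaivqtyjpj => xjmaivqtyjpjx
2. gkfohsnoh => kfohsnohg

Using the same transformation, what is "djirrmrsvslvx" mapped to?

jirrmrsvslvxd

What's happening: move the first character to the end.
Applying that to "djirrmrsvslvx" gives "jirrmrsvslvxd".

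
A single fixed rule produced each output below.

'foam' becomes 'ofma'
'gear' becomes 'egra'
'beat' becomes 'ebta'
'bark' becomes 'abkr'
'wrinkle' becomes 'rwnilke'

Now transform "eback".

The transformation: swap each adjacent pair of characters (1↔2, 3↔4, ...).
So "eback" becomes "becak".

becak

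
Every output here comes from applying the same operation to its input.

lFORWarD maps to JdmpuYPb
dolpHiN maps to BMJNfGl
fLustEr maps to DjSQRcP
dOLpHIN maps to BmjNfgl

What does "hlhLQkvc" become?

The transformation: shift every letter 2 places backward in the alphabet (wrapping around), then flip the case of every letter.
For "hlhLQkvc", step one produces "fjfJOita"; step two turns that into "FJFjoITA".

FJFjoITA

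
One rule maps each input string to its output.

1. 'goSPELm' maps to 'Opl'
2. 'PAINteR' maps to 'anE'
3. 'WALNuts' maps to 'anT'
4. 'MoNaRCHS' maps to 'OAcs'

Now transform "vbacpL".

BCl

Rule — flip the case of every letter, then keep every other character starting from the second (positions 2nd, 4th, 6th, ...).
For "vbacpL", step one produces "VBACPl"; step two turns that into "BCl".
(Check on "goSPELm": → "GOspelM" → "Opl" ✓)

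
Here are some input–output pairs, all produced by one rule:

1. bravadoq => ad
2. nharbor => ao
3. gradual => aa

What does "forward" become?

rr

Looking at the pairs, the operation is to keep one character in every 3, starting at position 3 (positions 3rd, 6th, 9th, ...).
Applying that to "forward" gives "rr".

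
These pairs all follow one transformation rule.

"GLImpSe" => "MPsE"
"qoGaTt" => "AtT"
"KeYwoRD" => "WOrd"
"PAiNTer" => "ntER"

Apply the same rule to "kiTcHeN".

The rule is to delete the first 3 characters, then flip the case of every letter.
Applying both steps to "kiTcHeN": "cHeN", then "ChEn".

ChEn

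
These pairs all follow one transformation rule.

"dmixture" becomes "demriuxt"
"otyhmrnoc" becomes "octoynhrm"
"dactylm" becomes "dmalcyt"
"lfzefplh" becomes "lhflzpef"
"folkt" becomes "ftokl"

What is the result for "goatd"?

The pattern: take characters alternately from the front and the back (1st, last, 2nd, 2nd-last, ...).
So "goatd" becomes "gdota".

gdota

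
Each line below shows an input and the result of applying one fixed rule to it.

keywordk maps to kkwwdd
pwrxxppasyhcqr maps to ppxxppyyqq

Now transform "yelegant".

What's happening: keep one character in every 3, starting at position 1 (positions 1st, 4th, 7th, ...), then double every character.
Applying both steps to "yelegant": "yen", then "yyeenn".

yyeenn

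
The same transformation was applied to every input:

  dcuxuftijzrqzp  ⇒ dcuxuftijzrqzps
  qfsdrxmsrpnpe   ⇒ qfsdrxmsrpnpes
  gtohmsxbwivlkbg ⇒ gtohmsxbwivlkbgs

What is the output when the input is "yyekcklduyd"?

yyekcklduyds

What's happening: append "s".
On "yyekcklduyd" that produces "yyekcklduyds".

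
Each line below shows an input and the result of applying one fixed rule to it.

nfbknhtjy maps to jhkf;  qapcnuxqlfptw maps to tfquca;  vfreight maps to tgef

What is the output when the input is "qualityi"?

The rule is to keep every other character starting from the second (positions 2nd, 4th, 6th, ...), then reverse the string.
"qualityi" → "ulti" → "itlu".

itlu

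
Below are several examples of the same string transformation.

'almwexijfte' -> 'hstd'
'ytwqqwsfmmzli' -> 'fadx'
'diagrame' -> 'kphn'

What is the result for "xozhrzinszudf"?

evgo

In each case the input is transformed by: shift every letter 7 places forward in the alphabet (wrapping around), then keep only the first 4 characters.
Applying both steps to "xozhrzinszudf": "evgoygpuzgbkm", then "evgo".
(Check on "ytwqqwsfmmzli": → "fadxxdzmttgsp" → "fadx" ✓)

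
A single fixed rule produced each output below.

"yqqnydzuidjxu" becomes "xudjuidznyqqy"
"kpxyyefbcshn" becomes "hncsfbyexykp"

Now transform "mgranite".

Each output is the input with this applied: reverse the string, then swap each adjacent pair of characters (1↔2, 3↔4, ...).
Working it through for "mgranite": intermediate "etinargm", final "teniramg".

teniramg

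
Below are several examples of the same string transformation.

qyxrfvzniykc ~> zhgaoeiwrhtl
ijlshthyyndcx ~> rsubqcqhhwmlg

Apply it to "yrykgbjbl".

hahtpksku

The rule is to shift every letter 9 places forward in the alphabet (wrapping around).
Applying that to "yrykgbjbl" gives "hahtpksku".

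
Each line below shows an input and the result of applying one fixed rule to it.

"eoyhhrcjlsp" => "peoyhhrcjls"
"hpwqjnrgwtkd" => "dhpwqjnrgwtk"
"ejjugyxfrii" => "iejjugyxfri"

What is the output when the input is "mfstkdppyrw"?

The rule is to move the last character to the front.
So "mfstkdppyrw" becomes "wmfstkdppyr".

wmfstkdppyr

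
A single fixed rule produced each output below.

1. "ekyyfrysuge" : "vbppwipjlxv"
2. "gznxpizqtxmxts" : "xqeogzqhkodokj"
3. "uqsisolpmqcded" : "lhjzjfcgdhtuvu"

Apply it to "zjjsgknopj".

What's happening: shift every letter 9 places backward in the alphabet (wrapping around).
So "zjjsgknopj" becomes "qaajxbefga".

qaajxbefga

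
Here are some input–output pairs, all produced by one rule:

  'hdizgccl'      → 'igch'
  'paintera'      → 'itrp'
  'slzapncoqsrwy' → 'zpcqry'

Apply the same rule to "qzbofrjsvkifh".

Each output is the input with this applied: move the first character to the end, then keep every other character starting from the second (positions 2nd, 4th, 6th, ...).
For "qzbofrjsvkifh", step one produces "zbofrjsvkifhq"; step two turns that into "bfjvih".

bfjvih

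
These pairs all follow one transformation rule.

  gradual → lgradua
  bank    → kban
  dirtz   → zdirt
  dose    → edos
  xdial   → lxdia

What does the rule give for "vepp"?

pvep

The rule is to move the last character to the front.
"vepp" → "pvep".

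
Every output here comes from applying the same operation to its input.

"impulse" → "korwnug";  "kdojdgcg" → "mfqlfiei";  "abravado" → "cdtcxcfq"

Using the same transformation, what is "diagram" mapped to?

The transformation: shift every letter 2 places forward in the alphabet (wrapping around).
For "diagram" the result is "fkcitco".

fkcitco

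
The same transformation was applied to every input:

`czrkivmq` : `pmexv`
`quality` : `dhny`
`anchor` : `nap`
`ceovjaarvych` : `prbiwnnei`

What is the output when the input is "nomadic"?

abzn

Looking at the pairs, the operation is to delete the last 3 characters, then shift every letter 13 places forward in the alphabet (wrapping around) — i.e. ROT13.
For "nomadic" the result is "abzn".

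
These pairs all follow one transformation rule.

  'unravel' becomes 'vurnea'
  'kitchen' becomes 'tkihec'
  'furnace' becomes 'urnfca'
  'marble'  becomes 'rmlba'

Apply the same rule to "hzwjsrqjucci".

zwusrqjjhcc

Looking at the pairs, the operation is to delete the last character, then sort the characters into reverse alphabetical order.
On "hzwjsrqjucci": the first step gives "hzwjsrqjucc", and the second then gives "zwusrqjjhcc".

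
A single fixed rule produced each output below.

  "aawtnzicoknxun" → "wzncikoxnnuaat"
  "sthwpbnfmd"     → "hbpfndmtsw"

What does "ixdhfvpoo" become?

dvfopoxih

What's happening: swap each adjacent pair of characters (1↔2, 3↔4, ...), then move the first 3 characters to the end (rotate left by 3).
"ixdhfvpoo" → "xihdvfopo" → "dvfopoxih".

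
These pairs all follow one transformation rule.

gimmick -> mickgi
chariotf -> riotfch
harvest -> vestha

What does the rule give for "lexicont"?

icontle

Each output is the input with this applied: move the first 3 characters to the end (rotate left by 3), then delete the last character.
Applying that to "lexicont" gives "icontle".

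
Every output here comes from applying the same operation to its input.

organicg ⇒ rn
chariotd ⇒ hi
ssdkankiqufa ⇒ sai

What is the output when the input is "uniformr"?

Rule — keep one character in every 3, starting at position 2 (positions 2nd, 5th, 8th, ...), then delete the last character.
"uniformr" → "nor" → "no".

no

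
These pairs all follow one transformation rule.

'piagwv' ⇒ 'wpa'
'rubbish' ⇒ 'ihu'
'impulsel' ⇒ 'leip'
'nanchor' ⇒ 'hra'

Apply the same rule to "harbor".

ohr

Rule — move the first 3 characters to the end (rotate left by 3), then keep every other character starting from the second (positions 2nd, 4th, 6th, ...).
On "harbor": the first step gives "borhar", and the second then gives "ohr".
(Check on "impulsel": → "ulselimp" → "leip" ✓)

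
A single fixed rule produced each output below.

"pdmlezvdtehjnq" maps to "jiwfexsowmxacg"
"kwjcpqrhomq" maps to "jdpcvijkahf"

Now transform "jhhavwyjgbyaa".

tcaatoprczurt

Each output is the input with this applied: shift every letter 7 places backward in the alphabet (wrapping around), then move the last character to the front.
Applying both steps to "jhhavwyjgbyaa": "caatoprczurtt", then "tcaatoprczurt".
(Check on "pdmlezvdtehjnq": → "iwfexsowmxacgj" → "jiwfexsowmxacg" ✓)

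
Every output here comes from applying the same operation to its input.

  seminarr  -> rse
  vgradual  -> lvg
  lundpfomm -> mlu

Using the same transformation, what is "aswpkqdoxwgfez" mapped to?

zas

The transformation: move the last character to the front, then keep only the first 3 characters.
Applying that to "aswpkqdoxwgfez" gives "zas".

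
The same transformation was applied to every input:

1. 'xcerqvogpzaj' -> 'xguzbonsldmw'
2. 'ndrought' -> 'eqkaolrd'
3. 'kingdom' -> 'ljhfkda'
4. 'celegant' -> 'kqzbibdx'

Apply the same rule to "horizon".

lkelofw

Looking at the pairs, the operation is to shift every letter 3 places backward in the alphabet (wrapping around), then move the last 2 characters to the front (rotate right by 2).
"horizon" → "elofwlk" → "lkelofw".
(Check on "ndrought": → "kaolrdeq" → "eqkaolrd" ✓)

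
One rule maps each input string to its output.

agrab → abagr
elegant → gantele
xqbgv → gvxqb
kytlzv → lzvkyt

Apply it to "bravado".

vadobra

The rule is to move the first 3 characters to the end (rotate left by 3).
So "bravado" becomes "vadobra".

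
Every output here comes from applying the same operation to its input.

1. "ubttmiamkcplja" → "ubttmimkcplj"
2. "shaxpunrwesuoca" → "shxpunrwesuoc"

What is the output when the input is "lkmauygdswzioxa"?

lkmuygdswziox

Rule — remove every "a".
On "lkmauygdswzioxa" that produces "lkmuygdswziox".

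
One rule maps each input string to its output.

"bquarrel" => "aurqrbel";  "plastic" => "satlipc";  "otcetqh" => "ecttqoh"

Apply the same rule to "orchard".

hcarrod

Rule — move the first 3 characters to the end (rotate left by 3), then take characters alternately from the front and the back (1st, last, 2nd, 2nd-last, ...).
Working it through for "orchard": intermediate "hardorc", final "hcarrod".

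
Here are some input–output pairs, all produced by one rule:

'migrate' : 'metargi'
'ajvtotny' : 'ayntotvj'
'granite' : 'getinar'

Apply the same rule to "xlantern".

The pattern: reverse the string, then move the last character to the front.
For "xlantern", step one produces "nretnalx"; step two turns that into "xnretnal".

xnretnal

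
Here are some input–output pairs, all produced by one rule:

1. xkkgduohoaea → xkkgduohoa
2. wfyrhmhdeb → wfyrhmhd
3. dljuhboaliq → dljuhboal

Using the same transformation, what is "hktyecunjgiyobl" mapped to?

The rule is to delete the last 2 characters.
"hktyecunjgiyobl" → "hktyecunjgiyo".

hktyecunjgiyo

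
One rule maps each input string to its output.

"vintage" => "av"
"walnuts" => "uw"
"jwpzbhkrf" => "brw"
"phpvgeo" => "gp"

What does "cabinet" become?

nc

The pattern: move the first 2 characters to the end (rotate left by 2), then keep one character in every 3, starting at position 3 (positions 3rd, 6th, 9th, ...).
For "cabinet", step one produces "binetca"; step two turns that into "nc".
(Check on "jwpzbhkrf": → "pzbhkrfjw" → "brw" ✓)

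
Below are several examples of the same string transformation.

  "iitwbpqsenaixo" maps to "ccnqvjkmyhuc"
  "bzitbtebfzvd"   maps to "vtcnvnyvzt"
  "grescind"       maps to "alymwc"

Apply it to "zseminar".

tmygch

In each case the input is transformed by: delete the last 2 characters, then shift every letter 6 places backward in the alphabet (wrapping around).
On "zseminar": the first step gives "zsemin", and the second then gives "tmygch".
(Check on "bzitbtebfzvd": → "bzitbtebfz" → "vtcnvnyvzt" ✓)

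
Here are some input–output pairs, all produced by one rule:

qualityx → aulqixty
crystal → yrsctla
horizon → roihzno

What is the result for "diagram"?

What's happening: move the first 2 characters to the end (rotate left by 2), then take characters alternately from the front and the back (1st, last, 2nd, 2nd-last, ...).
Doing the same to "diagram": "aigdrma".

aigdrma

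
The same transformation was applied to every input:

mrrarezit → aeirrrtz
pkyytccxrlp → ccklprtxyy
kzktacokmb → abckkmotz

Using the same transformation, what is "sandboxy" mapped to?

abdnoxy

The pattern: delete the first character, then sort the characters into alphabetical order.
"sandboxy" → "andboxy" → "abdnoxy".
(Check on "pkyytccxrlp": → "kyytccxrlp" → "ccklprtxyy" ✓)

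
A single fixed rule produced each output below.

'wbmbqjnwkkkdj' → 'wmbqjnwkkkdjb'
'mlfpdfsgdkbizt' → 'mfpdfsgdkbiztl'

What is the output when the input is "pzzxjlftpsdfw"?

Each output is the input with this applied: move the first character to the end, then swap the first and last characters.
Starting from "pzzxjlftpsdfw": after the first operation, "zzxjlftpsdfwp"; after the second, "pzxjlftpsdfwz".

pzxjlftpsdfwz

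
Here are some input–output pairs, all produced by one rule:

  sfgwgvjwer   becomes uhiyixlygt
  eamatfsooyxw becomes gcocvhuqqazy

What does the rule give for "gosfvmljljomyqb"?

iquhxonlnlqoasd

The transformation: shift every letter 2 places forward in the alphabet (wrapping around).
On "gosfvmljljomyqb" that produces "iquhxonlnlqoasd".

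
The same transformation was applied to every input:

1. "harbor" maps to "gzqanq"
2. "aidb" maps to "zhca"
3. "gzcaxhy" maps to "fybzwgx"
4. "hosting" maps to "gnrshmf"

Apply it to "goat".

fnzs

The pattern: shift every letter 1 place backward in the alphabet (wrapping around).
Doing the same to "goat": "fnzs".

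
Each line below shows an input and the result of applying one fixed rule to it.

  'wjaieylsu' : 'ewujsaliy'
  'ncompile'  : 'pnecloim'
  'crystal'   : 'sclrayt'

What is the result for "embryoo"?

Each output is the input with this applied: take characters alternately from the front and the back (1st, last, 2nd, 2nd-last, ...), then move the last character to the front.
"embryoo" → "eomobyr" → "reomoby".
(Check on "wjaieylsu": → "wujsaliye" → "ewujsaliy" ✓)

reomoby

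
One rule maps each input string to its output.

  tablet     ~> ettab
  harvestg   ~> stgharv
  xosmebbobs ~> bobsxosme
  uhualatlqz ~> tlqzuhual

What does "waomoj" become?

ojwao

The transformation: swap the front and back halves of the string, then delete the first character.
For "waomoj", step one produces "mojwao"; step two turns that into "ojwao".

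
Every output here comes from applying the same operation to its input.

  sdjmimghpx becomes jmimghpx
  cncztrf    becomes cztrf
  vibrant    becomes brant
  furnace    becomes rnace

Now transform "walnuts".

What's happening: delete the first 2 characters.
"walnuts" → "lnuts".

lnuts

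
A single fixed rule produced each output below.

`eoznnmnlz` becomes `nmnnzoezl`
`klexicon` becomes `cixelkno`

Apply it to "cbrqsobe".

osqrbceb

Rule — reverse the string, then move the first 2 characters to the end (rotate left by 2).
Starting from "cbrqsobe": after the first operation, "ebosqrbc"; after the second, "osqrbceb".
(Check on "klexicon": → "nocixelk" → "cixelkno" ✓)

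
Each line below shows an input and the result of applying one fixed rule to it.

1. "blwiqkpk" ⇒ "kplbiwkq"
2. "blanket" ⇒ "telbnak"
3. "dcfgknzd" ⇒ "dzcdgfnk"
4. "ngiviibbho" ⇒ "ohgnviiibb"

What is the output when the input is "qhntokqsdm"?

The pattern: move the last 2 characters to the front (rotate right by 2), then swap each adjacent pair of characters (1↔2, 3↔4, ...).
"qhntokqsdm" → "dmqhntokqs" → "mdhqtnkosq".

mdhqtnkosq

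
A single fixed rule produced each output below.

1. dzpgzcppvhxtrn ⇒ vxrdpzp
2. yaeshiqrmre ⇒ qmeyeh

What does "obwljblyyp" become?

jlyow

The pattern: keep every other character starting from the first (positions 1st, 3rd, 5th, ...), then move the last 3 characters to the front (rotate right by 3).
Applying both steps to "obwljblyyp": "owjly", then "jlyow".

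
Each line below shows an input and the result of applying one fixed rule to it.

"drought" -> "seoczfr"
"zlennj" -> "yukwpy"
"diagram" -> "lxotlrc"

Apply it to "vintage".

Rule — shift every letter 11 places forward in the alphabet (wrapping around), then move the last 2 characters to the front (rotate right by 2).
"vintage" → "gtyelrp" → "rpgtyel".

rpgtyel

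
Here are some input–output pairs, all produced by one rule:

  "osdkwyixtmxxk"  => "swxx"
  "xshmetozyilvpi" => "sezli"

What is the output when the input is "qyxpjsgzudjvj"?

The pattern: keep one character in every 3, starting at position 2 (positions 2nd, 5th, 8th, ...).
So "qyxpjsgzudjvj" becomes "yjzj".

yjzj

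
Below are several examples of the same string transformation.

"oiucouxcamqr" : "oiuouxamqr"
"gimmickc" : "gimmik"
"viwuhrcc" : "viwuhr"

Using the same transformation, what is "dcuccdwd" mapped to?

In each case the input is transformed by: remove every "c".
Doing the same to "dcuccdwd": "dudwd".

dudwd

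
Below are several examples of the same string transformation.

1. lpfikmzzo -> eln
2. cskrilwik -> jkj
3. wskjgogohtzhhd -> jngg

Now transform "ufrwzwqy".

The pattern: shift every letter 1 place backward in the alphabet (wrapping around), then keep one character in every 3, starting at position 3 (positions 3rd, 6th, 9th, ...).
On "ufrwzwqy": the first step gives "teqvyvpx", and the second then gives "qv".
(Check on "wskjgogohtzhhd": → "vrjifnfngsyggc" → "jngg" ✓)

qv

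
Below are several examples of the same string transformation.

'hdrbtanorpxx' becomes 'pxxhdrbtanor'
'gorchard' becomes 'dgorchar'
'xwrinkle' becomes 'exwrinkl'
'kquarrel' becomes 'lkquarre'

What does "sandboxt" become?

tsandbox

The pattern: swap the front and back halves of the string, then move the first 3 characters to the end (rotate left by 3).
For "sandboxt", step one produces "boxtsand"; step two turns that into "tsandbox".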